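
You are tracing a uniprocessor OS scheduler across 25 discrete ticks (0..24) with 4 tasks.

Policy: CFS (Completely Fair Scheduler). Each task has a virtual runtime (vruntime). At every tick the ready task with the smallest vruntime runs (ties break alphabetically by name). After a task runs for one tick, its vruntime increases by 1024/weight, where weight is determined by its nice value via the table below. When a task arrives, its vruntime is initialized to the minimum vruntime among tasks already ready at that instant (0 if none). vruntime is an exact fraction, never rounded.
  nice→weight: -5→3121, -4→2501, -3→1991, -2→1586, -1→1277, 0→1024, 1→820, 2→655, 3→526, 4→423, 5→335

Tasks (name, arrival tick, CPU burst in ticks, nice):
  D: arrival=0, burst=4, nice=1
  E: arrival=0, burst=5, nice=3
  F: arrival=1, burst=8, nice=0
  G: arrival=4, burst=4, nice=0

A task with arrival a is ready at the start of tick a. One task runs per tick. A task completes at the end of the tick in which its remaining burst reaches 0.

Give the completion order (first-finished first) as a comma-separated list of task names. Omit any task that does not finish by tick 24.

t=0: vr[D=0 E=0] → run D
t=1: vr[D=256/205 E=0 F=0] → run E
t=2: vr[D=256/205 E=512/263 F=0] → run F
t=3: vr[D=256/205 E=512/263 F=1] → run F
t=4: vr[D=256/205 E=512/263 F=2 G=256/205] → run D
t=5: vr[D=512/205 E=512/263 F=2 G=256/205] → run G
t=6: vr[D=512/205 E=512/263 F=2 G=461/205] → run E
t=7: vr[D=512/205 E=1024/263 F=2 G=461/205] → run F
t=8: vr[D=512/205 E=1024/263 F=3 G=461/205] → run G
t=9: vr[D=512/205 E=1024/263 F=3 G=666/205] → run D
t=10: vr[D=768/205 E=1024/263 F=3 G=666/205] → run F
t=11: vr[D=768/205 E=1024/263 F=4 G=666/205] → run G
t=12: vr[D=768/205 E=1024/263 F=4 G=871/205] → run D
t=13: vr[E=1024/263 F=4 G=871/205] → run E
t=14: vr[E=1536/263 F=4 G=871/205] → run F
t=15: vr[E=1536/263 F=5 G=871/205] → run G
t=16: vr[E=1536/263 F=5] → run F
t=17: vr[E=1536/263 F=6] → run E
t=18: vr[E=2048/263 F=6] → run F
t=19: vr[E=2048/263 F=7] → run F
t=20: vr[E=2048/263] → run E
t=21: (idle)
t=22: (idle)
t=23: (idle)
t=24: (idle)

completion order = D, G, F, E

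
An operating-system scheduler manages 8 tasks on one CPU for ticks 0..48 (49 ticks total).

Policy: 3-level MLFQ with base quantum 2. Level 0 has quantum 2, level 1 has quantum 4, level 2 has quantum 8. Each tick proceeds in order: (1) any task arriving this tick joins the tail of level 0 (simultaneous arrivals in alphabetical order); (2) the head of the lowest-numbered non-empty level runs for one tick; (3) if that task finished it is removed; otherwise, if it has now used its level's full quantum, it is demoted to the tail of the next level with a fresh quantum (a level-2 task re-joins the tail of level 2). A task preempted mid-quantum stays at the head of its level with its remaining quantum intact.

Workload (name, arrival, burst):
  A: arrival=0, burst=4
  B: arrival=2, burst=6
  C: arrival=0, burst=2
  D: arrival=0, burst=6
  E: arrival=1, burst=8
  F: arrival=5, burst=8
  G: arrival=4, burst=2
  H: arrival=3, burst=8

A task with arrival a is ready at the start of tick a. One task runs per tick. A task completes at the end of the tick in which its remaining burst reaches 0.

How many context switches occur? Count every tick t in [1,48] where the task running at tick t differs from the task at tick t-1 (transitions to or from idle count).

t=0: L0/L1/L2 = ACD/-/- → run A
t=1: L0/L1/L2 = ACDE/-/- → run A
t=2: L0/L1/L2 = CDEB/A/- → run C
t=3: L0/L1/L2 = CDEBH/A/- → run C
t=4: L0/L1/L2 = DEBHG/A/- → run D
t=5: L0/L1/L2 = DEBHGF/A/- → run D
t=6: L0/L1/L2 = EBHGF/AD/- → run E
t=7: L0/L1/L2 = EBHGF/AD/- → run E
t=8: L0/L1/L2 = BHGF/ADE/- → run B
t=9: L0/L1/L2 = BHGF/ADE/- → run B
t=10: L0/L1/L2 = HGF/ADEB/- → run H
t=11: L0/L1/L2 = HGF/ADEB/- → run H
t=12: L0/L1/L2 = GF/ADEBH/- → run G
t=13: L0/L1/L2 = GF/ADEBH/- → run G
t=14: L0/L1/L2 = F/ADEBH/- → run F
t=15: L0/L1/L2 = F/ADEBH/- → run F
t=16: L0/L1/L2 = -/ADEBHF/- → run A
t=17: L0/L1/L2 = -/ADEBHF/- → run A
t=18: L0/L1/L2 = -/DEBHF/- → run D
t=19: L0/L1/L2 = -/DEBHF/- → run D
t=20: L0/L1/L2 = -/DEBHF/- → run D
t=21: L0/L1/L2 = -/DEBHF/- → run D
t=22: L0/L1/L2 = -/EBHF/- → run E
t=23: L0/L1/L2 = -/EBHF/- → run E
t=24: L0/L1/L2 = -/EBHF/- → run E
t=25: L0/L1/L2 = -/EBHF/- → run E
t=26: L0/L1/L2 = -/BHF/E → run B
t=27: L0/L1/L2 = -/BHF/E → run B
t=28: L0/L1/L2 = -/BHF/E → run B
t=29: L0/L1/L2 = -/BHF/E → run B
t=30: L0/L1/L2 = -/HF/E → run H
t=31: L0/L1/L2 = -/HF/E → run H
t=32: L0/L1/L2 = -/HF/E → run H
t=33: L0/L1/L2 = -/HF/E → run H
t=34: L0/L1/L2 = -/F/EH → run F
t=35: L0/L1/L2 = -/F/EH → run F
t=36: L0/L1/L2 = -/F/EH → run F
t=37: L0/L1/L2 = -/F/EH → run F
t=38: L0/L1/L2 = -/-/EHF → run E
t=39: L0/L1/L2 = -/-/EHF → run E
t=40: L0/L1/L2 = -/-/HF → run H
t=41: L0/L1/L2 = -/-/HF → run H
t=42: L0/L1/L2 = -/-/F → run F
t=43: L0/L1/L2 = -/-/F → run F
t=44: (idle)
t=45: (idle)
t=46: (idle)
t=47: (idle)
t=48: (idle)

context switches = 17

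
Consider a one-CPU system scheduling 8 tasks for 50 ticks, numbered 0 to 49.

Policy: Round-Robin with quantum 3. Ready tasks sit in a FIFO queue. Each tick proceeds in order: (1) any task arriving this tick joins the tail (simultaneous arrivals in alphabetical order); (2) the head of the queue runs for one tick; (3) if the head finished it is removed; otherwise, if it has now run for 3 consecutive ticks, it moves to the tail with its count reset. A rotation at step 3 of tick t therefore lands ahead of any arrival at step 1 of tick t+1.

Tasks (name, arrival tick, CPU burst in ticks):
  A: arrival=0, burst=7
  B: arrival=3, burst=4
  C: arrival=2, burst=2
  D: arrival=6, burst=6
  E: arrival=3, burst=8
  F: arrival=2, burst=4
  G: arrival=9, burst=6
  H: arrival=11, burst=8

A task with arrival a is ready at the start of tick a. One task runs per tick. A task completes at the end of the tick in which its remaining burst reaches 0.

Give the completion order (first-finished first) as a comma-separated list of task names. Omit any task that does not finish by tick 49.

t=0: queue=[A] q_used=0 → run A
t=1: queue=[A] q_used=1 → run A
t=2: queue=[A,C,F] q_used=2 → run A
t=3: queue=[C,F,A,B,E] q_used=0 → run C
t=4: queue=[C,F,A,B,E] q_used=1 → run C
t=5: queue=[F,A,B,E] q_used=0 → run F
t=6: queue=[F,A,B,E,D] q_used=1 → run F
t=7: queue=[F,A,B,E,D] q_used=2 → run F
t=8: queue=[A,B,E,D,F] q_used=0 → run A
t=9: queue=[A,B,E,D,F,G] q_used=1 → run A
t=10: queue=[A,B,E,D,F,G] q_used=2 → run A
t=11: queue=[B,E,D,F,G,A,H] q_used=0 → run B
t=12: queue=[B,E,D,F,G,A,H] q_used=1 → run B
t=13: queue=[B,E,D,F,G,A,H] q_used=2 → run B
t=14: queue=[E,D,F,G,A,H,B] q_used=0 → run E
t=15: queue=[E,D,F,G,A,H,B] q_used=1 → run E
t=16: queue=[E,D,F,G,A,H,B] q_used=2 → run E
t=17: queue=[D,F,G,A,H,B,E] q_used=0 → run D
t=18: queue=[D,F,G,A,H,B,E] q_used=1 → run D
t=19: queue=[D,F,G,A,H,B,E] q_used=2 → run D
t=20: queue=[F,G,A,H,B,E,D] q_used=0 → run F
t=21: queue=[G,A,H,B,E,D] q_used=0 → run G
t=22: queue=[G,A,H,B,E,D] q_used=1 → run G
t=23: queue=[G,A,H,B,E,D] q_used=2 → run G
t=24: queue=[A,H,B,E,D,G] q_used=0 → run A
t=25: queue=[H,B,E,D,G] q_used=0 → run H
t=26: queue=[H,B,E,D,G] q_used=1 → run H
t=27: queue=[H,B,E,D,G] q_used=2 → run H
t=28: queue=[B,E,D,G,H] q_used=0 → run B
t=29: queue=[E,D,G,H] q_used=0 → run E
t=30: queue=[E,D,G,H] q_used=1 → run E
t=31: queue=[E,D,G,H] q_used=2 → run E
t=32: queue=[D,G,H,E] q_used=0 → run D
t=33: queue=[D,G,H,E] q_used=1 → run D
t=34: queue=[D,G,H,E] q_used=2 → run D
t=35: queue=[G,H,E] q_used=0 → run G
t=36: queue=[G,H,E] q_used=1 → run G
t=37: queue=[G,H,E] q_used=2 → run G
t=38: queue=[H,E] q_used=0 → run H
t=39: queue=[H,E] q_used=1 → run H
t=40: queue=[H,E] q_used=2 → run H
t=41: queue=[E,H] q_used=0 → run E
t=42: queue=[E,H] q_used=1 → run E
t=43: queue=[H] q_used=0 → run H
t=44: queue=[H] q_used=1 → run H
t=45: (idle)
t=46: (idle)
t=47: (idle)
t=48: (idle)
t=49: (idle)

completion order = C, F, A, B, D, G, E, H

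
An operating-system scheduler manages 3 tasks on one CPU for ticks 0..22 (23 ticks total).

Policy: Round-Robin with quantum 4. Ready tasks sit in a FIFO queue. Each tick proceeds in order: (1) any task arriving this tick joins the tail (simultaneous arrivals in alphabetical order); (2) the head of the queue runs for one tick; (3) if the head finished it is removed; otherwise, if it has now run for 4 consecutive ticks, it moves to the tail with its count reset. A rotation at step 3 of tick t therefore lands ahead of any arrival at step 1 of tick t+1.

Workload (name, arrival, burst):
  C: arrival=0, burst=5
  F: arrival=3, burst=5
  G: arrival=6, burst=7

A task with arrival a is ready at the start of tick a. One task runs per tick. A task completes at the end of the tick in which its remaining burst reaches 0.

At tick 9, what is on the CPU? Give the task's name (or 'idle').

t=0: queue=[C] q_used=0 → run C
t=1: queue=[C] q_used=1 → run C
t=2: queue=[C] q_used=2 → run C
t=3: queue=[C,F] q_used=3 → run C
t=4: queue=[F,C] q_used=0 → run F
t=5: queue=[F,C] q_used=1 → run F
t=6: queue=[F,C,G] q_used=2 → run F
t=7: queue=[F,C,G] q_used=3 → run F
t=8: queue=[C,G,F] q_used=0 → run C
t=9: queue=[G,F] q_used=0 → run G
t=10: queue=[G,F] q_used=1 → run G
t=11: queue=[G,F] q_used=2 → run G
t=12: queue=[G,F] q_used=3 → run G
t=13: queue=[F,G] q_used=0 → run F
t=14: queue=[G] q_used=0 → run G
t=15: queue=[G] q_used=1 → run G
t=16: queue=[G] q_used=2 → run G
t=17: (idle)
t=18: (idle)
t=19: (idle)
t=20: (idle)
t=21: (idle)
t=22: (idle)

running at tick 9 = G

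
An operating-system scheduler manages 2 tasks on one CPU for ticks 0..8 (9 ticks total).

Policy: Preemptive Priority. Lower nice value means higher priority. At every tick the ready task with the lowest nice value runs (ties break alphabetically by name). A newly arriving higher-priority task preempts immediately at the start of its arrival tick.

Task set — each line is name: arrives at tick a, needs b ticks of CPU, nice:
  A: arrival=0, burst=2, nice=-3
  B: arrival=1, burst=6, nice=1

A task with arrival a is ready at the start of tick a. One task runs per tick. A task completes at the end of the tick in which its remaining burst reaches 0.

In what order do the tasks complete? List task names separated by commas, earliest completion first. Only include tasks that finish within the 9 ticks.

completion order = A, B

t=0: ready={A} → run A
t=1: ready={A,B} → run A
t=2: ready={B} → run B
t=3: ready={B} → run B
t=4: ready={B} → run B
t=5: ready={B} → run B
t=6: ready={B} → run B
t=7: ready={B} → run B
t=8: (idle)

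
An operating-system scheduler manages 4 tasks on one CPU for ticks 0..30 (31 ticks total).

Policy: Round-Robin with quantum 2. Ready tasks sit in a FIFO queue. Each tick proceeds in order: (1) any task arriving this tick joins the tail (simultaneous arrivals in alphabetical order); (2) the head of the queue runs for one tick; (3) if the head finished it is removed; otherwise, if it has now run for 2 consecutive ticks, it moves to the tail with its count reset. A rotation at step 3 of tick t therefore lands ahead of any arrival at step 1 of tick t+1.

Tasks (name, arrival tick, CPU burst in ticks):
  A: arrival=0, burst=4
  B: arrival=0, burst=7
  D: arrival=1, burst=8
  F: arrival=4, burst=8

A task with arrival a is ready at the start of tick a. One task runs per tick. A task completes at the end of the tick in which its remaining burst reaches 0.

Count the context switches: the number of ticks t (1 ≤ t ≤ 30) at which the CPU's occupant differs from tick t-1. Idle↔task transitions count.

t=0: queue=[A,B] q_used=0 → run A
t=1: queue=[A,B,D] q_used=1 → run A
t=2: queue=[B,D,A] q_used=0 → run B
t=3: queue=[B,D,A] q_used=1 → run B
t=4: queue=[D,A,B,F] q_used=0 → run D
t=5: queue=[D,A,B,F] q_used=1 → run D
t=6: queue=[A,B,F,D] q_used=0 → run A
t=7: queue=[A,B,F,D] q_used=1 → run A
t=8: queue=[B,F,D] q_used=0 → run B
t=9: queue=[B,F,D] q_used=1 → run B
t=10: queue=[F,D,B] q_used=0 → run F
t=11: queue=[F,D,B] q_used=1 → run F
t=12: queue=[D,B,F] q_used=0 → run D
t=13: queue=[D,B,F] q_used=1 → run D
t=14: queue=[B,F,D] q_used=0 → run B
t=15: queue=[B,F,D] q_used=1 → run B
t=16: queue=[F,D,B] q_used=0 → run F
t=17: queue=[F,D,B] q_used=1 → run F
t=18: queue=[D,B,F] q_used=0 → run D
t=19: queue=[D,B,F] q_used=1 → run D
t=20: queue=[B,F,D] q_used=0 → run B
t=21: queue=[F,D] q_used=0 → run F
t=22: queue=[F,D] q_used=1 → run F
t=23: queue=[D,F] q_used=0 → run D
t=24: queue=[D,F] q_used=1 → run D
t=25: queue=[F] q_used=0 → run F
t=26: queue=[F] q_used=1 → run F
t=27: (idle)
t=28: (idle)
t=29: (idle)
t=30: (idle)

context switches = 14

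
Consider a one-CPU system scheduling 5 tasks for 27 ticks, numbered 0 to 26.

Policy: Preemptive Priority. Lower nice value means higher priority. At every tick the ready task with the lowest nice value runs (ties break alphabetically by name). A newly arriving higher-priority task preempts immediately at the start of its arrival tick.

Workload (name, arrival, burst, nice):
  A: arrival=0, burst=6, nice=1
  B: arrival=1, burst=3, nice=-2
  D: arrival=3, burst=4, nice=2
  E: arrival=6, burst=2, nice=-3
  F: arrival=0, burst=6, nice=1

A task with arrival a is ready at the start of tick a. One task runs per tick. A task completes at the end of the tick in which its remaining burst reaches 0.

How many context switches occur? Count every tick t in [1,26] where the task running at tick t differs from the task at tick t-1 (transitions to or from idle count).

t=0: ready={A,F} → run A
t=1: ready={A,B,F} → run B
t=2: ready={A,B,F} → run B
t=3: ready={A,B,D,F} → run B
t=4: ready={A,D,F} → run A
t=5: ready={A,D,F} → run A
t=6: ready={A,D,E,F} → run E
t=7: ready={A,D,E,F} → run E
t=8: ready={A,D,F} → run A
t=9: ready={A,D,F} → run A
t=10: ready={A,D,F} → run A
t=11: ready={D,F} → run F
t=12: ready={D,F} → run F
t=13: ready={D,F} → run F
t=14: ready={D,F} → run F
t=15: ready={D,F} → run F
t=16: ready={D,F} → run F
t=17: ready={D} → run D
t=18: ready={D} → run D
t=19: ready={D} → run D
t=20: ready={D} → run D
t=21: (idle)
t=22: (idle)
t=23: (idle)
t=24: (idle)
t=25: (idle)
t=26: (idle)

context switches = 7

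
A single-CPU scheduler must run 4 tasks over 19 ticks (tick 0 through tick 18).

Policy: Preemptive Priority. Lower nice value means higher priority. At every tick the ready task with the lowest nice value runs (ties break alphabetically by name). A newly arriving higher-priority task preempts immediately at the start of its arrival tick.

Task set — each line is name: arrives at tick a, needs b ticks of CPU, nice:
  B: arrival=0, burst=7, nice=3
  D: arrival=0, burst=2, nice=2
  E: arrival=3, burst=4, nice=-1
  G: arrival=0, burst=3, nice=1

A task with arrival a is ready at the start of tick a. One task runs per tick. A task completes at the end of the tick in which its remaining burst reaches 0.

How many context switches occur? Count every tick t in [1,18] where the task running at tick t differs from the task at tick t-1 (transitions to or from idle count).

t=0: ready={B,D,G} → run G
t=1: ready={B,D,G} → run G
t=2: ready={B,D,G} → run G
t=3: ready={B,D,E} → run E
t=4: ready={B,D,E} → run E
t=5: ready={B,D,E} → run E
t=6: ready={B,D,E} → run E
t=7: ready={B,D} → run D
t=8: ready={B,D} → run D
t=9: ready={B} → run B
t=10: ready={B} → run B
t=11: ready={B} → run B
t=12: ready={B} → run B
t=13: ready={B} → run B
t=14: ready={B} → run B
t=15: ready={B} → run B
t=16: (idle)
t=17: (idle)
t=18: (idle)

context switches = 4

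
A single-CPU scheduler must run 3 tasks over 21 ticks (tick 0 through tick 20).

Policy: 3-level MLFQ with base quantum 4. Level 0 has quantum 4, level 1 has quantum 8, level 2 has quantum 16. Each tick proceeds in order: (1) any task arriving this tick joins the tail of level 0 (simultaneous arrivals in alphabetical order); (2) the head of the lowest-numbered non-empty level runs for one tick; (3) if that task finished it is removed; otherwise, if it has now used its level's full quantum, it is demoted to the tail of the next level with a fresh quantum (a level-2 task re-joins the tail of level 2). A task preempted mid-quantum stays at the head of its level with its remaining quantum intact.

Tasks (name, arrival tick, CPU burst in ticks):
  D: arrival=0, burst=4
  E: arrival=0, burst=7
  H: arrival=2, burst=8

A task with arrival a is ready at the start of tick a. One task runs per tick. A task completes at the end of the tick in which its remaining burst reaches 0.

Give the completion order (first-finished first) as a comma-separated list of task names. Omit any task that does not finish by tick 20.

completion order = D, E, H

t=0: L0/L1/L2 = DE/-/- → run D
t=1: L0/L1/L2 = DE/-/- → run D
t=2: L0/L1/L2 = DEH/-/- → run D
t=3: L0/L1/L2 = DEH/-/- → run D
t=4: L0/L1/L2 = EH/-/- → run E
t=5: L0/L1/L2 = EH/-/- → run E
t=6: L0/L1/L2 = EH/-/- → run E
t=7: L0/L1/L2 = EH/-/- → run E
t=8: L0/L1/L2 = H/E/- → run H
t=9: L0/L1/L2 = H/E/- → run H
t=10: L0/L1/L2 = H/E/- → run H
t=11: L0/L1/L2 = H/E/- → run H
t=12: L0/L1/L2 = -/EH/- → run E
t=13: L0/L1/L2 = -/EH/- → run E
t=14: L0/L1/L2 = -/EH/- → run E
t=15: L0/L1/L2 = -/H/- → run H
t=16: L0/L1/L2 = -/H/- → run H
t=17: L0/L1/L2 = -/H/- → run H
t=18: L0/L1/L2 = -/H/- → run H
t=19: (idle)
t=20: (idle)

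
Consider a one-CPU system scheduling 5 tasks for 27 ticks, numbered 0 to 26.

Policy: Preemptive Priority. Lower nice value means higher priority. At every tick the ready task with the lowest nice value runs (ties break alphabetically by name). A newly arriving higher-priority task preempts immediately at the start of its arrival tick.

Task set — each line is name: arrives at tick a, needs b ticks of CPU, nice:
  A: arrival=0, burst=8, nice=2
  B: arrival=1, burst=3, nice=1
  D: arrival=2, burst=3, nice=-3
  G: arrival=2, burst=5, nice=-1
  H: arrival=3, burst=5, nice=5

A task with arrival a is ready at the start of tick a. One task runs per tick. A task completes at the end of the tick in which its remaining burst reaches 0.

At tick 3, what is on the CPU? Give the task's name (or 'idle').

t=0: ready={A} → run A
t=1: ready={A,B} → run B
t=2: ready={A,B,D,G} → run D
t=3: ready={A,B,D,G,H} → run D
t=4: ready={A,B,D,G,H} → run D
t=5: ready={A,B,G,H} → run G
t=6: ready={A,B,G,H} → run G
t=7: ready={A,B,G,H} → run G
t=8: ready={A,B,G,H} → run G
t=9: ready={A,B,G,H} → run G
t=10: ready={A,B,H} → run B
t=11: ready={A,B,H} → run B
t=12: ready={A,H} → run A
t=13: ready={A,H} → run A
t=14: ready={A,H} → run A
t=15: ready={A,H} → run A
t=16: ready={A,H} → run A
t=17: ready={A,H} → run A
t=18: ready={A,H} → run A
t=19: ready={H} → run H
t=20: ready={H} → run H
t=21: ready={H} → run H
t=22: ready={H} → run H
t=23: ready={H} → run H
t=24: (idle)
t=25: (idle)
t=26: (idle)

running at tick 3 = D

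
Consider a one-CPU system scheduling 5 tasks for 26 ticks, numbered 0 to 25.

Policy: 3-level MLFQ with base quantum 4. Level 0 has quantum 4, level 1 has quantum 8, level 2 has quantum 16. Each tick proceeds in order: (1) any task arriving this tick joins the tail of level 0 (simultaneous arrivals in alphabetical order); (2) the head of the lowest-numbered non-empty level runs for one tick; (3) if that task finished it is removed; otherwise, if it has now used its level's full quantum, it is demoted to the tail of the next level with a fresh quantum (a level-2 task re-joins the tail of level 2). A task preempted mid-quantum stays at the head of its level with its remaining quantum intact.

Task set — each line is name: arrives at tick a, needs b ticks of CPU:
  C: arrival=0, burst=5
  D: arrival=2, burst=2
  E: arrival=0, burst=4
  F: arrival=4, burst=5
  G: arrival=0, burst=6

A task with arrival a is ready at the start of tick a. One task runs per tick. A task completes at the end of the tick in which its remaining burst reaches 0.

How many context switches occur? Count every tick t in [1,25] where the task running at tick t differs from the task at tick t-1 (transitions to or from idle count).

context switches = 8

t=0: L0/L1/L2 = CEG/-/- → run C
t=1: L0/L1/L2 = CEG/-/- → run C
t=2: L0/L1/L2 = CEGD/-/- → run C
t=3: L0/L1/L2 = CEGD/-/- → run C
t=4: L0/L1/L2 = EGDF/C/- → run E
t=5: L0/L1/L2 = EGDF/C/- → run E
t=6: L0/L1/L2 = EGDF/C/- → run E
t=7: L0/L1/L2 = EGDF/C/- → run E
t=8: L0/L1/L2 = GDF/C/- → run G
t=9: L0/L1/L2 = GDF/C/- → run G
t=10: L0/L1/L2 = GDF/C/- → run G
t=11: L0/L1/L2 = GDF/C/- → run G
t=12: L0/L1/L2 = DF/CG/- → run D
t=13: L0/L1/L2 = DF/CG/- → run D
t=14: L0/L1/L2 = F/CG/- → run F
t=15: L0/L1/L2 = F/CG/- → run F
t=16: L0/L1/L2 = F/CG/- → run F
t=17: L0/L1/L2 = F/CG/- → run F
t=18: L0/L1/L2 = -/CGF/- → run C
t=19: L0/L1/L2 = -/GF/- → run G
t=20: L0/L1/L2 = -/GF/- → run G
t=21: L0/L1/L2 = -/F/- → run F
t=22: (idle)
t=23: (idle)
t=24: (idle)
t=25: (idle)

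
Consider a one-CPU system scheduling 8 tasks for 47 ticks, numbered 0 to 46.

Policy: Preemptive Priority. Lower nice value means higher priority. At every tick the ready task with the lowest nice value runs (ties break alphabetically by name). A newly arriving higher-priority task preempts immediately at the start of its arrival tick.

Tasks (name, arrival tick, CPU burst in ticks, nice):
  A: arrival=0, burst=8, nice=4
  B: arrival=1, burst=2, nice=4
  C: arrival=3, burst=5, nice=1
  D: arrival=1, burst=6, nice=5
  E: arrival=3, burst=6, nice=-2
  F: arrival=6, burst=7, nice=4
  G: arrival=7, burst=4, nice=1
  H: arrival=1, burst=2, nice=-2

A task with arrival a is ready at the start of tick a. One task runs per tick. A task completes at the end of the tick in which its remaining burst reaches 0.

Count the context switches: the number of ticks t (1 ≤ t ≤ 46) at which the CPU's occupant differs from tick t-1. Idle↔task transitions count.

context switches = 9

t=0: ready={A} → run A
t=1: ready={A,B,D,H} → run H
t=2: ready={A,B,D,H} → run H
t=3: ready={A,B,C,D,E} → run E
t=4: ready={A,B,C,D,E} → run E
t=5: ready={A,B,C,D,E} → run E
t=6: ready={A,B,C,D,E,F} → run E
t=7: ready={A,B,C,D,E,F,G} → run E
t=8: ready={A,B,C,D,E,F,G} → run E
t=9: ready={A,B,C,D,F,G} → run C
t=10: ready={A,B,C,D,F,G} → run C
t=11: ready={A,B,C,D,F,G} → run C
t=12: ready={A,B,C,D,F,G} → run C
t=13: ready={A,B,C,D,F,G} → run C
t=14: ready={A,B,D,F,G} → run G
t=15: ready={A,B,D,F,G} → run G
t=16: ready={A,B,D,F,G} → run G
t=17: ready={A,B,D,F,G} → run G
t=18: ready={A,B,D,F} → run A
t=19: ready={A,B,D,F} → run A
t=20: ready={A,B,D,F} → run A
t=21: ready={A,B,D,F} → run A
t=22: ready={A,B,D,F} → run A
t=23: ready={A,B,D,F} → run A
t=24: ready={A,B,D,F} → run A
t=25: ready={B,D,F} → run B
t=26: ready={B,D,F} → run B
t=27: ready={D,F} → run F
t=28: ready={D,F} → run F
t=29: ready={D,F} → run F
t=30: ready={D,F} → run F
t=31: ready={D,F} → run F
t=32: ready={D,F} → run F
t=33: ready={D,F} → run F
t=34: ready={D} → run D
t=35: ready={D} → run D
t=36: ready={D} → run D
t=37: ready={D} → run D
t=38: ready={D} → run D
t=39: ready={D} → run D
t=40: (idle)
t=41: (idle)
t=42: (idle)
t=43: (idle)
t=44: (idle)
t=45: (idle)
t=46: (idle)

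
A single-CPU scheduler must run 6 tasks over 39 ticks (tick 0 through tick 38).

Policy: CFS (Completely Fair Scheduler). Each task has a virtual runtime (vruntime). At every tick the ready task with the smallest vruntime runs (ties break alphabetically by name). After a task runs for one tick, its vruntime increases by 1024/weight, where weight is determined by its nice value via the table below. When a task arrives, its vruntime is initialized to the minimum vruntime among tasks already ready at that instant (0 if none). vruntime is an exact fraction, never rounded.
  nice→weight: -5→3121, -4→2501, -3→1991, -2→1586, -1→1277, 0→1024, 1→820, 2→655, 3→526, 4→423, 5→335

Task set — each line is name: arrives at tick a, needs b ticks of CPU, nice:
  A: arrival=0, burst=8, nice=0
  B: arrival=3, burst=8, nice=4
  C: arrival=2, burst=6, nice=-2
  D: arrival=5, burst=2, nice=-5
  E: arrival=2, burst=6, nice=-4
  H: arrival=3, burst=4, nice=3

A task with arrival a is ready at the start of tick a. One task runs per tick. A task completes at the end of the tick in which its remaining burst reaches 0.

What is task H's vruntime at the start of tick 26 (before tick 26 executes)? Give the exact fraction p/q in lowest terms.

vruntime(H, start of tick 26) = 2062/263

t=0: vr[A=0] → run A
t=1: vr[A=1] → run A
t=2: vr[A=2 C=2 E=2] → run A
t=3: vr[A=3 B=2 C=2 E=2 H=2] → run B
t=4: vr[A=3 B=1870/423 C=2 E=2 H=2] → run C
t=5: vr[A=3 B=1870/423 C=2098/793 D=2 E=2 H=2] → run D
t=6: vr[A=3 B=1870/423 C=2098/793 D=7266/3121 E=2 H=2] → run E
t=7: vr[A=3 B=1870/423 C=2098/793 D=7266/3121 E=6026/2501 H=2] → run H
t=8: vr[A=3 B=1870/423 C=2098/793 D=7266/3121 E=6026/2501 H=1038/263] → run D
t=9: vr[A=3 B=1870/423 C=2098/793 E=6026/2501 H=1038/263] → run E
t=10: vr[A=3 B=1870/423 C=2098/793 E=7050/2501 H=1038/263] → run C
t=11: vr[A=3 B=1870/423 C=2610/793 E=7050/2501 H=1038/263] → run E
t=12: vr[A=3 B=1870/423 C=2610/793 E=8074/2501 H=1038/263] → run A
t=13: vr[A=4 B=1870/423 C=2610/793 E=8074/2501 H=1038/263] → run E
t=14: vr[A=4 B=1870/423 C=2610/793 E=9098/2501 H=1038/263] → run C
t=15: vr[A=4 B=1870/423 C=3122/793 E=9098/2501 H=1038/263] → run E
t=16: vr[A=4 B=1870/423 C=3122/793 E=10122/2501 H=1038/263] → run C
t=17: vr[A=4 B=1870/423 C=3634/793 E=10122/2501 H=1038/263] → run H
t=18: vr[A=4 B=1870/423 C=3634/793 E=10122/2501 H=1550/263] → run A
t=19: vr[A=5 B=1870/423 C=3634/793 E=10122/2501 H=1550/263] → run E
t=20: vr[A=5 B=1870/423 C=3634/793 H=1550/263] → run B
t=21: vr[A=5 B=2894/423 C=3634/793 H=1550/263] → run C
t=22: vr[A=5 B=2894/423 C=4146/793 H=1550/263] → run A
t=23: vr[A=6 B=2894/423 C=4146/793 H=1550/263] → run C
t=24: vr[A=6 B=2894/423 H=1550/263] → run H
t=25: vr[A=6 B=2894/423 H=2062/263] → run A
t=26: vr[A=7 B=2894/423 H=2062/263] → run B
t=27: vr[A=7 B=1306/141 H=2062/263] → run A
t=28: vr[B=1306/141 H=2062/263] → run H
t=29: vr[B=1306/141] → run B
t=30: vr[B=4942/423] → run B
t=31: vr[B=5966/423] → run B
t=32: vr[B=2330/141] → run B
t=33: vr[B=8014/423] → run B
t=34: (idle)
t=35: (idle)
t=36: (idle)
t=37: (idle)
t=38: (idle)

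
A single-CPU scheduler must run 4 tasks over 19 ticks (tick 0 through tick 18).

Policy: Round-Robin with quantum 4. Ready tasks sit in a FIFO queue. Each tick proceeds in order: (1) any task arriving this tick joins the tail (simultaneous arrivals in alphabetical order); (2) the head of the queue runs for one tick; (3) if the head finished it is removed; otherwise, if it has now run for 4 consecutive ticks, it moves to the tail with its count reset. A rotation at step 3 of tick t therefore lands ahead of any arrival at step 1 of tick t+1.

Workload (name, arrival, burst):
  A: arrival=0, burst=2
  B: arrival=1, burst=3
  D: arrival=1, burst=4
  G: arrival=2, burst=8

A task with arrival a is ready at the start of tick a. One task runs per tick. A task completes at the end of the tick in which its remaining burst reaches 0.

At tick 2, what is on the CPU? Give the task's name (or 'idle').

t=0: queue=[A] q_used=0 → run A
t=1: queue=[A,B,D] q_used=1 → run A
t=2: queue=[B,D,G] q_used=0 → run B
t=3: queue=[B,D,G] q_used=1 → run B
t=4: queue=[B,D,G] q_used=2 → run B
t=5: queue=[D,G] q_used=0 → run D
t=6: queue=[D,G] q_used=1 → run D
t=7: queue=[D,G] q_used=2 → run D
t=8: queue=[D,G] q_used=3 → run D
t=9: queue=[G] q_used=0 → run G
t=10: queue=[G] q_used=1 → run G
t=11: queue=[G] q_used=2 → run G
t=12: queue=[G] q_used=3 → run G
t=13: queue=[G] q_used=0 → run G
t=14: queue=[G] q_used=1 → run G
t=15: queue=[G] q_used=2 → run G
t=16: queue=[G] q_used=3 → run G
t=17: (idle)
t=18: (idle)

running at tick 2 = B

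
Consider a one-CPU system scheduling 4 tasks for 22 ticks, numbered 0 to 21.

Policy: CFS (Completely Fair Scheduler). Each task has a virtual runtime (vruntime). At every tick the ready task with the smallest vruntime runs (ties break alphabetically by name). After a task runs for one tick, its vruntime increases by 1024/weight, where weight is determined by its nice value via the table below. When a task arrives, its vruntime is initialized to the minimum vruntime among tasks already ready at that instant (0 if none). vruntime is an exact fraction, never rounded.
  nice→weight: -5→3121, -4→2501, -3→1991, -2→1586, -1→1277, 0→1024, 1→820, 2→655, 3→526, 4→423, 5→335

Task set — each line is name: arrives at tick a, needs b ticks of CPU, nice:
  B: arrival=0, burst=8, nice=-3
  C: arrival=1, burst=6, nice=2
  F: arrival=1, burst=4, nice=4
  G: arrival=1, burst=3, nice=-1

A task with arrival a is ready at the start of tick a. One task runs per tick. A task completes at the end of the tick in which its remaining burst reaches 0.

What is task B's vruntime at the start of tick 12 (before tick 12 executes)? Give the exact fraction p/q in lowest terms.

vruntime(B, start of tick 12) = 6144/1991

t=0: vr[B=0] → run B
t=1: vr[B=1024/1991 C=1024/1991 F=1024/1991 G=1024/1991] → run B
t=2: vr[B=2048/1991 C=1024/1991 F=1024/1991 G=1024/1991] → run C
t=3: vr[B=2048/1991 C=2709504/1304105 F=1024/1991 G=1024/1991] → run F
t=4: vr[B=2048/1991 C=2709504/1304105 F=2471936/842193 G=1024/1991] → run G
t=5: vr[B=2048/1991 C=2709504/1304105 F=2471936/842193 G=3346432/2542507] → run B
t=6: vr[B=3072/1991 C=2709504/1304105 F=2471936/842193 G=3346432/2542507] → run G
t=7: vr[B=3072/1991 C=2709504/1304105 F=2471936/842193 G=5385216/2542507] → run B
t=8: vr[B=4096/1991 C=2709504/1304105 F=2471936/842193 G=5385216/2542507] → run B
t=9: vr[B=5120/1991 C=2709504/1304105 F=2471936/842193 G=5385216/2542507] → run C
t=10: vr[B=5120/1991 C=4748288/1304105 F=2471936/842193 G=5385216/2542507] → run G
t=11: vr[B=5120/1991 C=4748288/1304105 F=2471936/842193] → run B
t=12: vr[B=6144/1991 C=4748288/1304105 F=2471936/842193] → run F
t=13: vr[B=6144/1991 C=4748288/1304105 F=4510720/842193] → run B
t=14: vr[B=7168/1991 C=4748288/1304105 F=4510720/842193] → run B
t=15: vr[C=4748288/1304105 F=4510720/842193] → run C
t=16: vr[C=6787072/1304105 F=4510720/842193] → run C
t=17: vr[C=8825856/1304105 F=4510720/842193] → run F
t=18: vr[C=8825856/1304105 F=2183168/280731] → run C
t=19: vr[C=2172928/260821 F=2183168/280731] → run F
t=20: vr[C=2172928/260821] → run C
t=21: (idle)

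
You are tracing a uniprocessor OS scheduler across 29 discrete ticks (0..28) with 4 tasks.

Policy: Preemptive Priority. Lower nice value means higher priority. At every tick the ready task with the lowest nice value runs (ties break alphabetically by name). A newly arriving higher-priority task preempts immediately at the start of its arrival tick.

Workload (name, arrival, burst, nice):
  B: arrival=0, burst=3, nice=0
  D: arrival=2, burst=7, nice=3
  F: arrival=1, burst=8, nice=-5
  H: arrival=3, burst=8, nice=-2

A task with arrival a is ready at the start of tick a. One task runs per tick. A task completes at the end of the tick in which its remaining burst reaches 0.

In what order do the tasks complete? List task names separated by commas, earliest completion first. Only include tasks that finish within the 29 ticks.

completion order = F, H, B, D

t=0: ready={B} → run B
t=1: ready={B,F} → run F
t=2: ready={B,D,F} → run F
t=3: ready={B,D,F,H} → run F
t=4: ready={B,D,F,H} → run F
t=5: ready={B,D,F,H} → run F
t=6: ready={B,D,F,H} → run F
t=7: ready={B,D,F,H} → run F
t=8: ready={B,D,F,H} → run F
t=9: ready={B,D,H} → run H
t=10: ready={B,D,H} → run H
t=11: ready={B,D,H} → run H
t=12: ready={B,D,H} → run H
t=13: ready={B,D,H} → run H
t=14: ready={B,D,H} → run H
t=15: ready={B,D,H} → run H
t=16: ready={B,D,H} → run H
t=17: ready={B,D} → run B
t=18: ready={B,D} → run B
t=19: ready={D} → run D
t=20: ready={D} → run D
t=21: ready={D} → run D
t=22: ready={D} → run D
t=23: ready={D} → run D
t=24: ready={D} → run D
t=25: ready={D} → run D
t=26: (idle)
t=27: (idle)
t=28: (idle)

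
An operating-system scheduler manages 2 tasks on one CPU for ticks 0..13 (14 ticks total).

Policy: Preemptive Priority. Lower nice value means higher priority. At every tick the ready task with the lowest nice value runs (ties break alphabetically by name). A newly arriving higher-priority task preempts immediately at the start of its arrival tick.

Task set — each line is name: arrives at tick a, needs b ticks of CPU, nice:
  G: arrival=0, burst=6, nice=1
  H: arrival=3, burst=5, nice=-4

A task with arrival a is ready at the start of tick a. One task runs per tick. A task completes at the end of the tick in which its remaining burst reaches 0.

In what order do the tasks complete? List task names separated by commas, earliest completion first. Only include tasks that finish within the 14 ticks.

completion order = H, G

t=0: ready={G} → run G
t=1: ready={G} → run G
t=2: ready={G} → run G
t=3: ready={G,H} → run H
t=4: ready={G,H} → run H
t=5: ready={G,H} → run H
t=6: ready={G,H} → run H
t=7: ready={G,H} → run H
t=8: ready={G} → run G
t=9: ready={G} → run G
t=10: ready={G} → run G
t=11: (idle)
t=12: (idle)
t=13: (idle)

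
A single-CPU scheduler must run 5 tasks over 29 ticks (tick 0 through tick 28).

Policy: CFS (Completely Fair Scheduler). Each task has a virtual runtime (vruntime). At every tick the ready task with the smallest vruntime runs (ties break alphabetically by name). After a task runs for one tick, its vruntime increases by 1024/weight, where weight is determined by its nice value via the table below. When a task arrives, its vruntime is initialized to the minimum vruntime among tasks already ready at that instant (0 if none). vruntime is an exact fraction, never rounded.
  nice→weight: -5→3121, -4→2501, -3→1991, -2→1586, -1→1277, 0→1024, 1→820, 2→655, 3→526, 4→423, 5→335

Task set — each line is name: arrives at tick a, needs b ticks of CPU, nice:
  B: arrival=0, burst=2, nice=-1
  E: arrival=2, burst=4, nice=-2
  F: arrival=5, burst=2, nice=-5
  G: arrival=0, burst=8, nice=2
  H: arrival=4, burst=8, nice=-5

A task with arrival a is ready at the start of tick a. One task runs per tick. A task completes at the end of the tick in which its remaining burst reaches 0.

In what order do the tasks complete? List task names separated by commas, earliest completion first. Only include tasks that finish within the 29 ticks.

completion order = B, F, E, H, G

t=0: vr[B=0 G=0] → run B
t=1: vr[B=1024/1277 G=0] → run G
t=2: vr[B=1024/1277 E=1024/1277 G=1024/655] → run B
t=3: vr[E=1024/1277 G=1024/655] → run E
t=4: vr[E=1465856/1012661 G=1024/655 H=1465856/1012661] → run E
t=5: vr[E=2119680/1012661 F=1465856/1012661 G=1024/655 H=1465856/1012661] → run F
t=6: vr[E=2119680/1012661 F=5611901440/3160514981 G=1024/655 H=1465856/1012661] → run H
t=7: vr[E=2119680/1012661 F=5611901440/3160514981 G=1024/655 H=5611901440/3160514981] → run G
t=8: vr[E=2119680/1012661 F=5611901440/3160514981 G=2048/655 H=5611901440/3160514981] → run F
t=9: vr[E=2119680/1012661 G=2048/655 H=5611901440/3160514981] → run H
t=10: vr[E=2119680/1012661 G=2048/655 H=6648866304/3160514981] → run E
t=11: vr[E=2773504/1012661 G=2048/655 H=6648866304/3160514981] → run H
t=12: vr[E=2773504/1012661 G=2048/655 H=7685831168/3160514981] → run H
t=13: vr[E=2773504/1012661 G=2048/655 H=8722796032/3160514981] → run E
t=14: vr[G=2048/655 H=8722796032/3160514981] → run H
t=15: vr[G=2048/655 H=9759760896/3160514981] → run H
t=16: vr[G=2048/655 H=10796725760/3160514981] → run G
t=17: vr[G=3072/655 H=10796725760/3160514981] → run H
t=18: vr[G=3072/655 H=11833690624/3160514981] → run H
t=19: vr[G=3072/655] → run G
t=20: vr[G=4096/655] → run G
t=21: vr[G=1024/131] → run G
t=22: vr[G=6144/655] → run G
t=23: vr[G=7168/655] → run G
t=24: (idle)
t=25: (idle)
t=26: (idle)
t=27: (idle)
t=28: (idle)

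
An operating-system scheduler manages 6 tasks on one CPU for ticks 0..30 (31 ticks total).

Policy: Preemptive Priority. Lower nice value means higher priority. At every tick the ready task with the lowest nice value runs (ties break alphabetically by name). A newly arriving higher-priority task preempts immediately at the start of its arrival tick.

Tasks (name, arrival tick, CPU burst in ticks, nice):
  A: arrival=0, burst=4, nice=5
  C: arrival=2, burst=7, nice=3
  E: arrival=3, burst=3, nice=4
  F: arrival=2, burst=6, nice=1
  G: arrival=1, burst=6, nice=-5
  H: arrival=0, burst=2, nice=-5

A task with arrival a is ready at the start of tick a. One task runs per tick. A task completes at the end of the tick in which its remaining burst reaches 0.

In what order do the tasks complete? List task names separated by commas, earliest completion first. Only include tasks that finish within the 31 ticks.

t=0: ready={A,H} → run H
t=1: ready={A,G,H} → run G
t=2: ready={A,C,F,G,H} → run G
t=3: ready={A,C,E,F,G,H} → run G
t=4: ready={A,C,E,F,G,H} → run G
t=5: ready={A,C,E,F,G,H} → run G
t=6: ready={A,C,E,F,G,H} → run G
t=7: ready={A,C,E,F,H} → run H
t=8: ready={A,C,E,F} → run F
t=9: ready={A,C,E,F} → run F
t=10: ready={A,C,E,F} → run F
t=11: ready={A,C,E,F} → run F
t=12: ready={A,C,E,F} → run F
t=13: ready={A,C,E,F} → run F
t=14: ready={A,C,E} → run C
t=15: ready={A,C,E} → run C
t=16: ready={A,C,E} → run C
t=17: ready={A,C,E} → run C
t=18: ready={A,C,E} → run C
t=19: ready={A,C,E} → run C
t=20: ready={A,C,E} → run C
t=21: ready={A,E} → run E
t=22: ready={A,E} → run E
t=23: ready={A,E} → run E
t=24: ready={A} → run A
t=25: ready={A} → run A
t=26: ready={A} → run A
t=27: ready={A} → run A
t=28: (idle)
t=29: (idle)
t=30: (idle)

completion order = G, H, F, C, E, A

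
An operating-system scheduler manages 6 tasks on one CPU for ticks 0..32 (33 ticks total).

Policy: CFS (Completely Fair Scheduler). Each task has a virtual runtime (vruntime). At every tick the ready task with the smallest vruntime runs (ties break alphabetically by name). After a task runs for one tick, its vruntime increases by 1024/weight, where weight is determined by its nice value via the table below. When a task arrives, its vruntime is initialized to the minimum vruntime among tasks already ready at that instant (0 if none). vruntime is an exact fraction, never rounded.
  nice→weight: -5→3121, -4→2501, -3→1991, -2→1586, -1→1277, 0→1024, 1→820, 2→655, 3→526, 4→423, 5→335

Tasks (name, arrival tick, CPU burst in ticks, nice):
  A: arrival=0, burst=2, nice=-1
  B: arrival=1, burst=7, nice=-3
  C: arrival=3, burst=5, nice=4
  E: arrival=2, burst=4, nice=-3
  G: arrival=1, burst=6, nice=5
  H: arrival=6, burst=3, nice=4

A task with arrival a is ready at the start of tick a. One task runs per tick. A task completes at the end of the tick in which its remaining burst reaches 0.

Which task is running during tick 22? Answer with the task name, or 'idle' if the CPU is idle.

running at tick 22 = C

t=0: vr[A=0] → run A
t=1: vr[A=1024/1277 B=1024/1277 G=1024/1277] → run A
t=2: vr[B=1024/1277 E=1024/1277 G=1024/1277] → run B
t=3: vr[B=3346432/2542507 C=1024/1277 E=1024/1277 G=1024/1277] → run C
t=4: vr[B=3346432/2542507 C=1740800/540171 E=1024/1277 G=1024/1277] → run E
t=5: vr[B=3346432/2542507 C=1740800/540171 E=3346432/2542507 G=1024/1277] → run G
t=6: vr[B=3346432/2542507 C=1740800/540171 E=3346432/2542507 G=1650688/427795 H=3346432/2542507] → run B
t=7: vr[B=4654080/2542507 C=1740800/540171 E=3346432/2542507 G=1650688/427795 H=3346432/2542507] → run E
t=8: vr[B=4654080/2542507 C=1740800/540171 E=4654080/2542507 G=1650688/427795 H=3346432/2542507] → run H
t=9: vr[B=4654080/2542507 C=1740800/540171 E=4654080/2542507 G=1650688/427795 H=4019067904/1075480461] → run B
t=10: vr[B=5961728/2542507 C=1740800/540171 E=4654080/2542507 G=1650688/427795 H=4019067904/1075480461] → run E
t=11: vr[B=5961728/2542507 C=1740800/540171 E=5961728/2542507 G=1650688/427795 H=4019067904/1075480461] → run B
t=12: vr[B=7269376/2542507 C=1740800/540171 E=5961728/2542507 G=1650688/427795 H=4019067904/1075480461] → run E
t=13: vr[B=7269376/2542507 C=1740800/540171 G=1650688/427795 H=4019067904/1075480461] → run B
t=14: vr[B=8577024/2542507 C=1740800/540171 G=1650688/427795 H=4019067904/1075480461] → run C
t=15: vr[B=8577024/2542507 C=3048448/540171 G=1650688/427795 H=4019067904/1075480461] → run B
t=16: vr[B=9884672/2542507 C=3048448/540171 G=1650688/427795 H=4019067904/1075480461] → run H
t=17: vr[B=9884672/2542507 C=3048448/540171 G=1650688/427795 H=6622595072/1075480461] → run G
t=18: vr[B=9884672/2542507 C=3048448/540171 G=2958336/427795 H=6622595072/1075480461] → run B
t=19: vr[C=3048448/540171 G=2958336/427795 H=6622595072/1075480461] → run C
t=20: vr[C=1452032/180057 G=2958336/427795 H=6622595072/1075480461] → run H
t=21: vr[C=1452032/180057 G=2958336/427795] → run G
t=22: vr[C=1452032/180057 G=4265984/427795] → run C
t=23: vr[C=5663744/540171 G=4265984/427795] → run G
t=24: vr[C=5663744/540171 G=5573632/427795] → run C
t=25: vr[G=5573632/427795] → run G
t=26: vr[G=1376256/85559] → run G
t=27: (idle)
t=28: (idle)
t=29: (idle)
t=30: (idle)
t=31: (idle)
t=32: (idle)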